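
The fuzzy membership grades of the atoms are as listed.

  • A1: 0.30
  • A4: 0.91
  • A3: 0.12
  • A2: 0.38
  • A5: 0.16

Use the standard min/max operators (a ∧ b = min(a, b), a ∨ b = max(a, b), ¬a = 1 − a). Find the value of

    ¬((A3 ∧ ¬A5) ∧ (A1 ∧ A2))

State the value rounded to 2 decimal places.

0.88

¬A5 = 1 − 0.16 = 0.84
A3 ∧ ¬A5 = min(a, b) on (0.12, 0.84) = 0.12
A1 ∧ A2 = min(a, b) on (0.30, 0.38) = 0.30
(A3 ∧ ¬A5) ∧ (A1 ∧ A2) = min(a, b) on (0.12, 0.30) = 0.12
¬((A3 ∧ ¬A5) ∧ (A1 ∧ A2)) = 1 − 0.12 = 0.88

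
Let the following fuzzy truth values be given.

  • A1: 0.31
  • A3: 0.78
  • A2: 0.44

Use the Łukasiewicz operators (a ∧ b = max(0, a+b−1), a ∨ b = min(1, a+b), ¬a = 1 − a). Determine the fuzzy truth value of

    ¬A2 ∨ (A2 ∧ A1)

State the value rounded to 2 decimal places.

0.56

¬A2 = 1 − 0.44 = 0.56
A2 ∧ A1 = max(0, a+b−1) on (0.44, 0.31) = 0.00
¬A2 ∨ (A2 ∧ A1) = min(1, a+b) on (0.56, 0.00) = 0.56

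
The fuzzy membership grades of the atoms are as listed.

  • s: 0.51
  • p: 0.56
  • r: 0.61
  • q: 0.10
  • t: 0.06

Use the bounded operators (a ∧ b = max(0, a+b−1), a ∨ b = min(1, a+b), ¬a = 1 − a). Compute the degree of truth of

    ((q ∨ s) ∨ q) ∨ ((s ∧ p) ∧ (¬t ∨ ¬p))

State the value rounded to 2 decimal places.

q ∨ s = min(1, a+b) on (0.10, 0.51) = 0.61
(q ∨ s) ∨ q = min(1, a+b) on (0.61, 0.10) = 0.71
s ∧ p = max(0, a+b−1) on (0.51, 0.56) = 0.07
¬t = 1 − 0.06 = 0.94
¬p = 1 − 0.56 = 0.44
¬t ∨ ¬p = min(1, a+b) on (0.94, 0.44) = 1.00
(s ∧ p) ∧ (¬t ∨ ¬p) = max(0, a+b−1) on (0.07, 1.00) = 0.07
((q ∨ s) ∨ q) ∨ ((s ∧ p) ∧ (¬t ∨ ¬p)) = min(1, a+b) on (0.71, 0.07) = 0.78

0.78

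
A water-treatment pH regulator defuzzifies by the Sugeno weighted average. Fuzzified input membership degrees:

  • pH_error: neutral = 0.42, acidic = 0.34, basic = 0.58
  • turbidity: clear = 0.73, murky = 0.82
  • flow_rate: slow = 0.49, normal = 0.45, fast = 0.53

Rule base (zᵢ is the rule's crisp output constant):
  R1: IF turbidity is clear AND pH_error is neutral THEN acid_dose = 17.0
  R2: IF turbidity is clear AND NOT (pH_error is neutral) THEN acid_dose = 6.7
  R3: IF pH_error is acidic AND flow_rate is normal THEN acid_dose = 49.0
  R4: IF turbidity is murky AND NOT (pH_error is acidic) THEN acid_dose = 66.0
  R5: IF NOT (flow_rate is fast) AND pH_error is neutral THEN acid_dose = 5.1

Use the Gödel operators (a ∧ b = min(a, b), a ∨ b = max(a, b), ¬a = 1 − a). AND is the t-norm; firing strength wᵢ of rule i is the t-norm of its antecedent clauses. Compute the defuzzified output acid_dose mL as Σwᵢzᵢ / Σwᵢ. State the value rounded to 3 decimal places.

30.326

R1 (z=17.0): clear=0.73, neutral=0.42; AND[min(a, b)] → w = 0.42
R2 (z=6.7): clear=0.73, ¬neutral=1−0.42=0.58; AND[min(a, b)] → w = 0.58
R3 (z=49.0): acidic=0.34, normal=0.45; AND[min(a, b)] → w = 0.34
R4 (z=66.0): murky=0.82, ¬acidic=1−0.34=0.66; AND[min(a, b)] → w = 0.66
R5 (z=5.1): ¬fast=1−0.53=0.47, neutral=0.42; AND[min(a, b)] → w = 0.42
Weighted average = (0.42·17.0 + 0.58·6.7 + 0.34·49.0 + 0.66·66.0 + 0.42·5.1) / (0.42 + 0.58 + 0.34 + 0.66 + 0.42)
  = 73.3880 / 2.4200 = 30.326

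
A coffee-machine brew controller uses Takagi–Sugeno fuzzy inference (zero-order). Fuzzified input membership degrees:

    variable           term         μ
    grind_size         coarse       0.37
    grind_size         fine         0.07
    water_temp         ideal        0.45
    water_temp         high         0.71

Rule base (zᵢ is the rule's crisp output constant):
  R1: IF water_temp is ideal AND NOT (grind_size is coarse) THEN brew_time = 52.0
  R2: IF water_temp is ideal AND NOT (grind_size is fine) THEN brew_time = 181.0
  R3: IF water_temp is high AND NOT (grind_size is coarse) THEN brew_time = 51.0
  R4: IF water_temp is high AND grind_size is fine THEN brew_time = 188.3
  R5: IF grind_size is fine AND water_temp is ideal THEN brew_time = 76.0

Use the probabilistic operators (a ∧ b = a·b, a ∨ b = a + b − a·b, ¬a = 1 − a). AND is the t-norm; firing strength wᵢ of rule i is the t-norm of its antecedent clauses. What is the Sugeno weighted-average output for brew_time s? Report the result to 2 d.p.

R1 (z=52.0): ideal=0.45, ¬coarse=1−0.37=0.63; AND[a·b] → w = 0.2835
R2 (z=181.0): ideal=0.45, ¬fine=1−0.07=0.93; AND[a·b] → w = 0.4185
R3 (z=51.0): high=0.71, ¬coarse=1−0.37=0.63; AND[a·b] → w = 0.4473
R4 (z=188.3): high=0.71, fine=0.07; AND[a·b] → w = 0.0497
R5 (z=76.0): fine=0.07, ideal=0.45; AND[a·b] → w = 0.0315
Weighted average = (0.2835·52.0 + 0.4185·181.0 + 0.4473·51.0 + 0.0497·188.3 + 0.0315·76.0) / (0.2835 + 0.4185 + 0.4473 + 0.0497 + 0.0315)
  = 125.0553 / 1.2305 = 101.63

101.63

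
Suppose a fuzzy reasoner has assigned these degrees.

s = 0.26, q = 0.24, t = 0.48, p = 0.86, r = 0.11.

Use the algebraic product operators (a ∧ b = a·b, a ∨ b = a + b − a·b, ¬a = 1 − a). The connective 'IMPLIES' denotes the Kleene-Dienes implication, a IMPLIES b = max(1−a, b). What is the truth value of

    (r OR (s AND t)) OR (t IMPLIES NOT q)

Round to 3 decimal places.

s AND t = a·b on (0.2600, 0.4800) = 0.1248
r OR (s AND t) = a + b − a·b on (0.1100, 0.1248) = 0.2211
NOT q = 1 − 0.2400 = 0.7600
t IMPLIES NOT q  [Kleene-Dienes: max(1−a, b)] with a=0.4800, b=0.7600 → 0.7600
(r OR (s AND t)) OR (t IMPLIES NOT q) = a + b − a·b on (0.2211, 0.7600) = 0.8131

0.813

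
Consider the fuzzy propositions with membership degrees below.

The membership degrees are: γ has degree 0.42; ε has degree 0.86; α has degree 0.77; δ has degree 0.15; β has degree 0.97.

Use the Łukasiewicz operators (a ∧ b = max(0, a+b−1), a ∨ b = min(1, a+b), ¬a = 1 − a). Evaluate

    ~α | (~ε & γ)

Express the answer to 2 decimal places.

~α = 1 − 0.77 = 0.23
~ε = 1 − 0.86 = 0.14
~ε & γ = max(0, a+b−1) on (0.14, 0.42) = 0.00
~α | (~ε & γ) = min(1, a+b) on (0.23, 0.00) = 0.23

0.23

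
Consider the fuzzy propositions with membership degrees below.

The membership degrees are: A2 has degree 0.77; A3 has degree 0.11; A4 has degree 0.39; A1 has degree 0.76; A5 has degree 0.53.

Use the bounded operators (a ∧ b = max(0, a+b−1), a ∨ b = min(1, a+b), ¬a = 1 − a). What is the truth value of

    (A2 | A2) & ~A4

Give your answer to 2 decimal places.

A2 | A2 = min(1, a+b) on (0.77, 0.77) = 1.00
~A4 = 1 − 0.39 = 0.61
(A2 | A2) & ~A4 = max(0, a+b−1) on (1.00, 0.61) = 0.61

0.61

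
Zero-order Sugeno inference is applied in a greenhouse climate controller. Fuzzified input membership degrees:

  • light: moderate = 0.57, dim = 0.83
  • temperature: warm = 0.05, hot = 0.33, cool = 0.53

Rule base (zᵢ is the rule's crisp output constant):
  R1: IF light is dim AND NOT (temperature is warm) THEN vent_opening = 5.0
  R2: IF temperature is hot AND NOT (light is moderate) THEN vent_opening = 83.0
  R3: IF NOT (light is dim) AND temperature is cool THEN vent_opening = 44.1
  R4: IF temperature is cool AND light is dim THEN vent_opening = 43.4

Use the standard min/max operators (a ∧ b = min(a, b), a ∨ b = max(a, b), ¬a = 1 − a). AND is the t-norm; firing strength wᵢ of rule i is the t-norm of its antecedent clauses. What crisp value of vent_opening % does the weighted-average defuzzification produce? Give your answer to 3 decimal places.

33.354

R1 (z=5.0): dim=0.83, ¬warm=1−0.05=0.95; AND[min(a, b)] → w = 0.83
R2 (z=83.0): hot=0.33, ¬moderate=1−0.57=0.43; AND[min(a, b)] → w = 0.33
R3 (z=44.1): ¬dim=1−0.83=0.17, cool=0.53; AND[min(a, b)] → w = 0.17
R4 (z=43.4): cool=0.53, dim=0.83; AND[min(a, b)] → w = 0.53
Weighted average = (0.83·5.0 + 0.33·83.0 + 0.17·44.1 + 0.53·43.4) / (0.83 + 0.33 + 0.17 + 0.53)
  = 62.0390 / 1.8600 = 33.354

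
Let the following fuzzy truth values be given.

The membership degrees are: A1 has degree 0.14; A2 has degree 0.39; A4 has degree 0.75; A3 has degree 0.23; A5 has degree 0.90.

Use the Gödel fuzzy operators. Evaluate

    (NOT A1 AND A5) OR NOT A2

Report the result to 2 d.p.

NOT A1 = 1 − 0.14 = 0.86
NOT A1 AND A5 = min(a, b) on (0.86, 0.90) = 0.86
NOT A2 = 1 − 0.39 = 0.61
(NOT A1 AND A5) OR NOT A2 = max(a, b) on (0.86, 0.61) = 0.86

0.86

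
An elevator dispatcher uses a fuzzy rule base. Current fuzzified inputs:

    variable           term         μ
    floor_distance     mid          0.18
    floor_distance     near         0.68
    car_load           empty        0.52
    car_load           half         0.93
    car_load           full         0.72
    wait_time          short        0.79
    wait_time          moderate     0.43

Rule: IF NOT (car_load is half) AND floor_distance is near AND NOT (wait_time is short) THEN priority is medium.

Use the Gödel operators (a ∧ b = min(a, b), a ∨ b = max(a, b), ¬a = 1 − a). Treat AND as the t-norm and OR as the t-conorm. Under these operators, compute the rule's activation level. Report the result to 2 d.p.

firing strength: ¬half=1−0.93=0.07, near=0.68, ¬short=1−0.79=0.21; AND[min(a, b)] → w = 0.07

0.07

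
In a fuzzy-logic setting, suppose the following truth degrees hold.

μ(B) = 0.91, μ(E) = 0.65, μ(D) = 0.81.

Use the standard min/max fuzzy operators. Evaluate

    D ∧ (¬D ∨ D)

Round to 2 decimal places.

0.81

¬D = 1 − 0.81 = 0.19
¬D ∨ D = max(a, b) on (0.19, 0.81) = 0.81
D ∧ (¬D ∨ D) = min(a, b) on (0.81, 0.81) = 0.81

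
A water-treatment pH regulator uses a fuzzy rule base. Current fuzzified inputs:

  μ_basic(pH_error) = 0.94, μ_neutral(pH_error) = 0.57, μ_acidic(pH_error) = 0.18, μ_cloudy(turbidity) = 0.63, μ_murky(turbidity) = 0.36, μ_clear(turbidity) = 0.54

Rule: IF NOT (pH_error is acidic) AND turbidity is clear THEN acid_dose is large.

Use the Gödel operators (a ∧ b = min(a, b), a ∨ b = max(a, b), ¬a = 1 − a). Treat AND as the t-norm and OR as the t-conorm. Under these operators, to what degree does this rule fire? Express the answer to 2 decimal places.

0.54

firing strength: ¬acidic=1−0.18=0.82, clear=0.54; AND[min(a, b)] → w = 0.54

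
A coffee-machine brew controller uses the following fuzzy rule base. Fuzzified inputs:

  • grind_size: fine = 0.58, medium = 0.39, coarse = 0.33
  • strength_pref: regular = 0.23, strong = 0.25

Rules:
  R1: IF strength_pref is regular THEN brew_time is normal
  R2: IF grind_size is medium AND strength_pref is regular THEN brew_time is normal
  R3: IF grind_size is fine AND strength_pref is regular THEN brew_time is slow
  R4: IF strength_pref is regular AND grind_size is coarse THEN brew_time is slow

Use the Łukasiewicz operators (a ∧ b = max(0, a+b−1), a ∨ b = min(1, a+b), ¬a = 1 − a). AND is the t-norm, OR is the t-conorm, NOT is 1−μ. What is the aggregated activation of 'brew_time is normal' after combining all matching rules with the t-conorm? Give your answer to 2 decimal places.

0.23

R1: regular=0.23 → w = 0.23
R2: medium=0.39, regular=0.23; AND[max(0, a+b−1)] → w = 0.00
R3: fine=0.58, regular=0.23; AND[max(0, a+b−1)] → w = 0.00
R4: regular=0.23, coarse=0.33; AND[max(0, a+b−1)] → w = 0.00
Rules with consequent 'normal': {R1, R2} → strengths 0.23, 0.00
Aggregate via t-conorm [min(1, a+b)]: 0.23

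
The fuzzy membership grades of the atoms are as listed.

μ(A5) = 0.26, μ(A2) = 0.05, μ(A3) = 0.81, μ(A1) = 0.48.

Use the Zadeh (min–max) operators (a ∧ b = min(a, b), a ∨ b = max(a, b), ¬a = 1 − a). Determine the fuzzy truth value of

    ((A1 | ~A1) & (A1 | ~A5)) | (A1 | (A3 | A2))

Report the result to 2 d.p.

~A1 = 1 − 0.48 = 0.52
A1 | ~A1 = max(a, b) on (0.48, 0.52) = 0.52
~A5 = 1 − 0.26 = 0.74
A1 | ~A5 = max(a, b) on (0.48, 0.74) = 0.74
(A1 | ~A1) & (A1 | ~A5) = min(a, b) on (0.52, 0.74) = 0.52
A3 | A2 = max(a, b) on (0.81, 0.05) = 0.81
A1 | (A3 | A2) = max(a, b) on (0.48, 0.81) = 0.81
((A1 | ~A1) & (A1 | ~A5)) | (A1 | (A3 | A2)) = max(a, b) on (0.52, 0.81) = 0.81

0.81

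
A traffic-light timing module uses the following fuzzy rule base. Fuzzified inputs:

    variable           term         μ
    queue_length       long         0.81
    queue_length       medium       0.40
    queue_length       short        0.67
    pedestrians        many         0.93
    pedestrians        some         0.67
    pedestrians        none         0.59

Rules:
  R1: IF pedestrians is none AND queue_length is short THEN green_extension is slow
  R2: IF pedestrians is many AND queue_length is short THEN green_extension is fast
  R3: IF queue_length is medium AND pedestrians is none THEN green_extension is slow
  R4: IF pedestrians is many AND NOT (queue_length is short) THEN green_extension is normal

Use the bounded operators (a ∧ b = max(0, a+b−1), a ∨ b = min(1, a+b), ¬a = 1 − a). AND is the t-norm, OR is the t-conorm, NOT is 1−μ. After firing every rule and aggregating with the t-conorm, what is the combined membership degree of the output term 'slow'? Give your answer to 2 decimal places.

R1: none=0.59, short=0.67; AND[max(0, a+b−1)] → w = 0.26
R2: many=0.93, short=0.67; AND[max(0, a+b−1)] → w = 0.60
R3: medium=0.40, none=0.59; AND[max(0, a+b−1)] → w = 0.00
R4: many=0.93, ¬short=1−0.67=0.33; AND[max(0, a+b−1)] → w = 0.26
Rules with consequent 'slow': {R1, R3} → strengths 0.26, 0.00
Aggregate via t-conorm [min(1, a+b)]: 0.26

0.26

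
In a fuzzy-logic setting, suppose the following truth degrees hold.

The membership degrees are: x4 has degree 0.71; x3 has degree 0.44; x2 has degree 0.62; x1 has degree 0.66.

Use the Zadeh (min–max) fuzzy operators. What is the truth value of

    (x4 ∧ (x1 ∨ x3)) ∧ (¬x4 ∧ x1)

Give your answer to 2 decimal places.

x1 ∨ x3 = max(a, b) on (0.66, 0.44) = 0.66
x4 ∧ (x1 ∨ x3) = min(a, b) on (0.71, 0.66) = 0.66
¬x4 = 1 − 0.71 = 0.29
¬x4 ∧ x1 = min(a, b) on (0.29, 0.66) = 0.29
(x4 ∧ (x1 ∨ x3)) ∧ (¬x4 ∧ x1) = min(a, b) on (0.66, 0.29) = 0.29

0.29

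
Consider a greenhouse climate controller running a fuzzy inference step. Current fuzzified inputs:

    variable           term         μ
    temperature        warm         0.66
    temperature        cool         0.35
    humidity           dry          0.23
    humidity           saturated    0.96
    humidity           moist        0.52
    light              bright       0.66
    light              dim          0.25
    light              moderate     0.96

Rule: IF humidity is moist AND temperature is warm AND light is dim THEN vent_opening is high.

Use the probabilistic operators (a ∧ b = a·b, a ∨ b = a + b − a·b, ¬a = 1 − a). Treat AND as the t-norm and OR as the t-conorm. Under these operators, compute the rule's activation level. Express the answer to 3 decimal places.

0.086

firing strength: moist=0.52, warm=0.66, dim=0.25; AND[a·b] → w = 0.0858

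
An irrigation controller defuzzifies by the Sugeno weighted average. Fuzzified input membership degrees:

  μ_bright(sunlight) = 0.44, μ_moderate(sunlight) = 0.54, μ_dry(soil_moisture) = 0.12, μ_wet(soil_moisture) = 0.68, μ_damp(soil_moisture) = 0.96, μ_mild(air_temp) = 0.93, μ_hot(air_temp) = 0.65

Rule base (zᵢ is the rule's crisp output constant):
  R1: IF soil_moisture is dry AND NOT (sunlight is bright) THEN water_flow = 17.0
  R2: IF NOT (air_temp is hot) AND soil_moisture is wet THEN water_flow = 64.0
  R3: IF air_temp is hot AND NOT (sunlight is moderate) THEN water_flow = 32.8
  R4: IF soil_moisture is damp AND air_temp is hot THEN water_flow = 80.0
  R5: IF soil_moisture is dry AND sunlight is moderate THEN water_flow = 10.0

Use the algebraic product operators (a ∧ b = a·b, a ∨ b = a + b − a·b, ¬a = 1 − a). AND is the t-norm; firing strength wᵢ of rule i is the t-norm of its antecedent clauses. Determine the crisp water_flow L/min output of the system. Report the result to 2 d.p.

R1 (z=17.0): dry=0.12, ¬bright=1−0.44=0.56; AND[a·b] → w = 0.0672
R2 (z=64.0): ¬hot=1−0.65=0.35, wet=0.68; AND[a·b] → w = 0.2380
R3 (z=32.8): hot=0.65, ¬moderate=1−0.54=0.46; AND[a·b] → w = 0.2990
R4 (z=80.0): damp=0.96, hot=0.65; AND[a·b] → w = 0.6240
R5 (z=10.0): dry=0.12, moderate=0.54; AND[a·b] → w = 0.0648
Weighted average = (0.0672·17.0 + 0.2380·64.0 + 0.2990·32.8 + 0.6240·80.0 + 0.0648·10.0) / (0.0672 + 0.2380 + 0.2990 + 0.6240 + 0.0648)
  = 76.7496 / 1.2930 = 59.36

59.36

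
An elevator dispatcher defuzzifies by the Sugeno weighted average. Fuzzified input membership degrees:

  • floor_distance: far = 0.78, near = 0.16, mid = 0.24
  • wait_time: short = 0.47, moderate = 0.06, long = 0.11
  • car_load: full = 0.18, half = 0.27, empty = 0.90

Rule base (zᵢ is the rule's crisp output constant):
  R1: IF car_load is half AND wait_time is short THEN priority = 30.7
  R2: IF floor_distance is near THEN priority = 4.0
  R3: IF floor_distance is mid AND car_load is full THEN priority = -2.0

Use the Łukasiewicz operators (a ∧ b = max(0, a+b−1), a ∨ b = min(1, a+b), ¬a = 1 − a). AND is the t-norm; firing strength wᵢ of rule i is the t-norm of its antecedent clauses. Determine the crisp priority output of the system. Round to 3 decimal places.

R1 (z=30.7): half=0.27, short=0.47; AND[max(0, a+b−1)] → w = 0.00
R2 (z=4.0): near=0.16 → w = 0.16
R3 (z=-2.0): mid=0.24, full=0.18; AND[max(0, a+b−1)] → w = 0.00
Weighted average = (0.00·30.7 + 0.16·4.0 + 0.00·-2.0) / (0.00 + 0.16 + 0.00)
  = 0.6400 / 0.1600 = 4.000

4.000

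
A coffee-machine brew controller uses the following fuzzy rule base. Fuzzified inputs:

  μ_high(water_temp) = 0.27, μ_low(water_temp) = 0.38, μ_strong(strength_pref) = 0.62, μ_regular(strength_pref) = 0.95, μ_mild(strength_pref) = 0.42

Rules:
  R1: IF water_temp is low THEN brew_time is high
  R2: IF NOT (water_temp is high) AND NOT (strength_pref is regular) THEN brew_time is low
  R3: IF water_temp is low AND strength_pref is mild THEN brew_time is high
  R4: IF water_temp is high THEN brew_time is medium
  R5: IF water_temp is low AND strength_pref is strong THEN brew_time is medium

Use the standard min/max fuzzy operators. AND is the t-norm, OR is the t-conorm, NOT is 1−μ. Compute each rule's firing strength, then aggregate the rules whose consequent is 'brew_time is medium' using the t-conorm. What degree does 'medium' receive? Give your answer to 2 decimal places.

0.38

R1: low=0.38 → w = 0.38
R2: ¬high=1−0.27=0.73, ¬regular=1−0.95=0.05; AND[min(a, b)] → w = 0.05
R3: low=0.38, mild=0.42; AND[min(a, b)] → w = 0.38
R4: high=0.27 → w = 0.27
R5: low=0.38, strong=0.62; AND[min(a, b)] → w = 0.38
Rules with consequent 'medium': {R4, R5} → strengths 0.27, 0.38
Aggregate via t-conorm [max(a, b)]: 0.38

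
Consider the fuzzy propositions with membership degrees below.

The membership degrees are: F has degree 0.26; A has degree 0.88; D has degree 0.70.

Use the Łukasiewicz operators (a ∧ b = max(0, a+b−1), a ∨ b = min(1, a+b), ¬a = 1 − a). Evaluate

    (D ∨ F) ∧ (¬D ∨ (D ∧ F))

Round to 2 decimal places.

D ∨ F = min(1, a+b) on (0.70, 0.26) = 0.96
¬D = 1 − 0.70 = 0.30
D ∧ F = max(0, a+b−1) on (0.70, 0.26) = 0.00
¬D ∨ (D ∧ F) = min(1, a+b) on (0.30, 0.00) = 0.30
(D ∨ F) ∧ (¬D ∨ (D ∧ F)) = max(0, a+b−1) on (0.96, 0.30) = 0.26

0.26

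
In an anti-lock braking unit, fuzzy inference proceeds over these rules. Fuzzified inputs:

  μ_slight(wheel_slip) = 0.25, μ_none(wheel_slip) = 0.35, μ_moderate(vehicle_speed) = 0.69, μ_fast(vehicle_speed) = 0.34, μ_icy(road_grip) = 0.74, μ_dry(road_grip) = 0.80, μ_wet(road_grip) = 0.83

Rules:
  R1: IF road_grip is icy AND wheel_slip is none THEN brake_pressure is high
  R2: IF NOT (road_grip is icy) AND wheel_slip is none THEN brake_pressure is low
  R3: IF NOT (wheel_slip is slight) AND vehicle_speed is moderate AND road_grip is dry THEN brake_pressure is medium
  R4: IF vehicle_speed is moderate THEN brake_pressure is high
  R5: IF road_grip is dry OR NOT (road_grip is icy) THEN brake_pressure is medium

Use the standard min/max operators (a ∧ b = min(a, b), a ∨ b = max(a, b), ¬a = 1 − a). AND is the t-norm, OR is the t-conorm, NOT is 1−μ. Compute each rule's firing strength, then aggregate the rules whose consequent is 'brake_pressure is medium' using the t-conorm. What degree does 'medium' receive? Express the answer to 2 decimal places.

0.80

R1: icy=0.74, none=0.35; AND[min(a, b)] → w = 0.35
R2: ¬icy=1−0.74=0.26, none=0.35; AND[min(a, b)] → w = 0.26
R3: ¬slight=1−0.25=0.75, moderate=0.69, dry=0.80; AND[min(a, b)] → w = 0.69
R4: moderate=0.69 → w = 0.69
R5: dry=0.80, ¬icy=1−0.74=0.26; OR[max(a, b)] → w = 0.80
Rules with consequent 'medium': {R3, R5} → strengths 0.69, 0.80
Aggregate via t-conorm [max(a, b)]: 0.80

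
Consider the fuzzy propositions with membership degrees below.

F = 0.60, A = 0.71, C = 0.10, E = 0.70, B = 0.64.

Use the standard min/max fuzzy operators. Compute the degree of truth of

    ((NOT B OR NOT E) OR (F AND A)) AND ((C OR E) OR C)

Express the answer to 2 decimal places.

0.60

NOT B = 1 − 0.64 = 0.36
NOT E = 1 − 0.70 = 0.30
NOT B OR NOT E = max(a, b) on (0.36, 0.30) = 0.36
F AND A = min(a, b) on (0.60, 0.71) = 0.60
(NOT B OR NOT E) OR (F AND A) = max(a, b) on (0.36, 0.60) = 0.60
C OR E = max(a, b) on (0.10, 0.70) = 0.70
(C OR E) OR C = max(a, b) on (0.70, 0.10) = 0.70
((NOT B OR NOT E) OR (F AND A)) AND ((C OR E) OR C) = min(a, b) on (0.60, 0.70) = 0.60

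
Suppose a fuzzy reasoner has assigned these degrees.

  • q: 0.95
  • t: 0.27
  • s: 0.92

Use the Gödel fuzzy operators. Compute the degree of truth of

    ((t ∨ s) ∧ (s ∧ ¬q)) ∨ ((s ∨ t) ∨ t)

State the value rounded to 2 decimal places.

t ∨ s = max(a, b) on (0.27, 0.92) = 0.92
¬q = 1 − 0.95 = 0.05
s ∧ ¬q = min(a, b) on (0.92, 0.05) = 0.05
(t ∨ s) ∧ (s ∧ ¬q) = min(a, b) on (0.92, 0.05) = 0.05
s ∨ t = max(a, b) on (0.92, 0.27) = 0.92
(s ∨ t) ∨ t = max(a, b) on (0.92, 0.27) = 0.92
((t ∨ s) ∧ (s ∧ ¬q)) ∨ ((s ∨ t) ∨ t) = max(a, b) on (0.05, 0.92) = 0.92

0.92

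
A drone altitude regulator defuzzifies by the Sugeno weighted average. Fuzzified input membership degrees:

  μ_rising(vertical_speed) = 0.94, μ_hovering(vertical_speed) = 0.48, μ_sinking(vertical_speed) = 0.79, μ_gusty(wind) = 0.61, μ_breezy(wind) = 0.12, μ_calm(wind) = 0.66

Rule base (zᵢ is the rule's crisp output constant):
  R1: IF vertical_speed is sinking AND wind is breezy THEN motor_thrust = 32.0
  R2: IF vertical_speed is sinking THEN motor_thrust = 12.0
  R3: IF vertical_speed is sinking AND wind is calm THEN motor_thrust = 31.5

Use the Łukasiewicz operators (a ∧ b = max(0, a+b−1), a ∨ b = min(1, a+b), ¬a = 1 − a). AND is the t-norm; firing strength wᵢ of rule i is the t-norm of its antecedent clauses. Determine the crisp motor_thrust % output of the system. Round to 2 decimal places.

19.08

R1 (z=32.0): sinking=0.79, breezy=0.12; AND[max(0, a+b−1)] → w = 0.00
R2 (z=12.0): sinking=0.79 → w = 0.79
R3 (z=31.5): sinking=0.79, calm=0.66; AND[max(0, a+b−1)] → w = 0.45
Weighted average = (0.00·32.0 + 0.79·12.0 + 0.45·31.5) / (0.00 + 0.79 + 0.45)
  = 23.6550 / 1.2400 = 19.08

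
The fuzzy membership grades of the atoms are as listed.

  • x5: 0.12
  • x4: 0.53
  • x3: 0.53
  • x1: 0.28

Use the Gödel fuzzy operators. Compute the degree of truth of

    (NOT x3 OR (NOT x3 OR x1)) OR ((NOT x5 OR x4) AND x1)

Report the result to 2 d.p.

NOT x3 = 1 − 0.53 = 0.47
NOT x3 = 1 − 0.53 = 0.47
NOT x3 OR x1 = max(a, b) on (0.47, 0.28) = 0.47
NOT x3 OR (NOT x3 OR x1) = max(a, b) on (0.47, 0.47) = 0.47
NOT x5 = 1 − 0.12 = 0.88
NOT x5 OR x4 = max(a, b) on (0.88, 0.53) = 0.88
(NOT x5 OR x4) AND x1 = min(a, b) on (0.88, 0.28) = 0.28
(NOT x3 OR (NOT x3 OR x1)) OR ((NOT x5 OR x4) AND x1) = max(a, b) on (0.47, 0.28) = 0.47

0.47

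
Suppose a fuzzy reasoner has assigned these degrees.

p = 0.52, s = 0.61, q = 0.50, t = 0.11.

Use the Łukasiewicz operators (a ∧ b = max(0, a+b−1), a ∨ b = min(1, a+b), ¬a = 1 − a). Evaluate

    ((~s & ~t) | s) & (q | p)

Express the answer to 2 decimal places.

0.89

~s = 1 − 0.61 = 0.39
~t = 1 − 0.11 = 0.89
~s & ~t = max(0, a+b−1) on (0.39, 0.89) = 0.28
(~s & ~t) | s = min(1, a+b) on (0.28, 0.61) = 0.89
q | p = min(1, a+b) on (0.50, 0.52) = 1.00
((~s & ~t) | s) & (q | p) = max(0, a+b−1) on (0.89, 1.00) = 0.89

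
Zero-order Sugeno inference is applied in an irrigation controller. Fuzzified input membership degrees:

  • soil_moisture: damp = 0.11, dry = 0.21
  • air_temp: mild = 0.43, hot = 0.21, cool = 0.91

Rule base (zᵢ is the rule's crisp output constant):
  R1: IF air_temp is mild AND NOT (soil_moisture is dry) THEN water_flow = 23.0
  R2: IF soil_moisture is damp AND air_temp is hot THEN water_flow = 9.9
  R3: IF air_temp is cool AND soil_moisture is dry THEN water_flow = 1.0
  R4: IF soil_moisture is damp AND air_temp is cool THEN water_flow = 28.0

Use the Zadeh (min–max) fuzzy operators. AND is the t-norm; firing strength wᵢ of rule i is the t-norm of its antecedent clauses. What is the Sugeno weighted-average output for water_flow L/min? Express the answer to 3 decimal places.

R1 (z=23.0): mild=0.43, ¬dry=1−0.21=0.79; AND[min(a, b)] → w = 0.43
R2 (z=9.9): damp=0.11, hot=0.21; AND[min(a, b)] → w = 0.11
R3 (z=1.0): cool=0.91, dry=0.21; AND[min(a, b)] → w = 0.21
R4 (z=28.0): damp=0.11, cool=0.91; AND[min(a, b)] → w = 0.11
Weighted average = (0.43·23.0 + 0.11·9.9 + 0.21·1.0 + 0.11·28.0) / (0.43 + 0.11 + 0.21 + 0.11)
  = 14.2690 / 0.8600 = 16.592

16.592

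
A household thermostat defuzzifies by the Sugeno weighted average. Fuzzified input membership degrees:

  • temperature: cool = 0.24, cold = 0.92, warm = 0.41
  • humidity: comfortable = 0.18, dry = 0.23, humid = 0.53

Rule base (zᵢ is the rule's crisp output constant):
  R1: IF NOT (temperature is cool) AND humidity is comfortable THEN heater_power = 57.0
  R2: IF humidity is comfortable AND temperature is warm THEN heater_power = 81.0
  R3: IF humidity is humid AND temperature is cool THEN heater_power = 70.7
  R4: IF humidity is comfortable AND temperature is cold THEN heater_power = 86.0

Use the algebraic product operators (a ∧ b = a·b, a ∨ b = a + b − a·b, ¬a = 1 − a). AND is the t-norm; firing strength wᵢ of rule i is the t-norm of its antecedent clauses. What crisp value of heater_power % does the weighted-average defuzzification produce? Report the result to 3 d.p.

R1 (z=57.0): ¬cool=1−0.24=0.76, comfortable=0.18; AND[a·b] → w = 0.1368
R2 (z=81.0): comfortable=0.18, warm=0.41; AND[a·b] → w = 0.0738
R3 (z=70.7): humid=0.53, cool=0.24; AND[a·b] → w = 0.1272
R4 (z=86.0): comfortable=0.18, cold=0.92; AND[a·b] → w = 0.1656
Weighted average = (0.1368·57.0 + 0.0738·81.0 + 0.1272·70.7 + 0.1656·86.0) / (0.1368 + 0.0738 + 0.1272 + 0.1656)
  = 37.0100 / 0.5034 = 73.520

73.520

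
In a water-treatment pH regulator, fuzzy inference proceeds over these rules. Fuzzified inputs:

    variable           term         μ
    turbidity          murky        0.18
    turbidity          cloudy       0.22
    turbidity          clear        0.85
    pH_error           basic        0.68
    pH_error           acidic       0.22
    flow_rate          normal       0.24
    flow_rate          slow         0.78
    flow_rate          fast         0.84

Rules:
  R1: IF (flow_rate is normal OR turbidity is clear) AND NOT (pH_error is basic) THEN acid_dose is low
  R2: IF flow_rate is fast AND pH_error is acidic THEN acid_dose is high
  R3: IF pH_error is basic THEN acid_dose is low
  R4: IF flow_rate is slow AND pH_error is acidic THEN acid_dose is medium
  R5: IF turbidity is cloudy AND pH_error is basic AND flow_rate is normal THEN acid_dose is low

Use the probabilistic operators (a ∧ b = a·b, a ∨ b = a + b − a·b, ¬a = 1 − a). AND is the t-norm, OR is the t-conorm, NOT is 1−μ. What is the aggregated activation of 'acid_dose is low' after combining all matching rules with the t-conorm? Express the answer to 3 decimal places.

0.779

R1: (normal=0.24 OR clear=0.85) = 0.8860; AND[a·b] with ¬basic=1−0.68=0.32 → w = 0.2835
R2: fast=0.84, acidic=0.22; AND[a·b] → w = 0.1848
R3: basic=0.68 → w = 0.6800
R4: slow=0.78, acidic=0.22; AND[a·b] → w = 0.1716
R5: cloudy=0.22, basic=0.68, normal=0.24; AND[a·b] → w = 0.0359
Rules with consequent 'low': {R1, R3, R5} → strengths 0.2835, 0.6800, 0.0359
Aggregate via t-conorm [a + b − a·b]: 0.7790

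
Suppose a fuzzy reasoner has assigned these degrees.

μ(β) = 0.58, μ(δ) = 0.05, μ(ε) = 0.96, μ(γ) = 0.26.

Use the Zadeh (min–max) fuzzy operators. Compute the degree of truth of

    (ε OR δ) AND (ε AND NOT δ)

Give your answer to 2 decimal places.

ε OR δ = max(a, b) on (0.96, 0.05) = 0.96
NOT δ = 1 − 0.05 = 0.95
ε AND NOT δ = min(a, b) on (0.96, 0.95) = 0.95
(ε OR δ) AND (ε AND NOT δ) = min(a, b) on (0.96, 0.95) = 0.95

0.95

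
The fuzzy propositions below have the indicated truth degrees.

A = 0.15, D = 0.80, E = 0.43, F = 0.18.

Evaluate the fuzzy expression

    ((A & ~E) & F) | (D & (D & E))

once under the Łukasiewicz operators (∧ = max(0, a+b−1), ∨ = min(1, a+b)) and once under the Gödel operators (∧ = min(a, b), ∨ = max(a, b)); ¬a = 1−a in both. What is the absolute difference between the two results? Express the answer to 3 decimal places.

0.400

Under Łukasiewicz:
  ~E = 1 − 0.43 = 0.57
  A & ~E = max(0, a+b−1) on (0.15, 0.57) = 0.00
  (A & ~E) & F = max(0, a+b−1) on (0.00, 0.18) = 0.00
  D & E = max(0, a+b−1) on (0.80, 0.43) = 0.23
  D & (D & E) = max(0, a+b−1) on (0.80, 0.23) = 0.03
  ((A & ~E) & F) | (D & (D & E)) = min(1, a+b) on (0.00, 0.03) = 0.03
  → value = 0.0300
Under Gödel:
  ~E = 1 − 0.43 = 0.57
  A & ~E = min(a, b) on (0.15, 0.57) = 0.15
  (A & ~E) & F = min(a, b) on (0.15, 0.18) = 0.15
  D & E = min(a, b) on (0.80, 0.43) = 0.43
  D & (D & E) = min(a, b) on (0.80, 0.43) = 0.43
  ((A & ~E) & F) | (D & (D & E)) = max(a, b) on (0.15, 0.43) = 0.43
  → value = 0.4300
|0.0300 − 0.4300| = 0.400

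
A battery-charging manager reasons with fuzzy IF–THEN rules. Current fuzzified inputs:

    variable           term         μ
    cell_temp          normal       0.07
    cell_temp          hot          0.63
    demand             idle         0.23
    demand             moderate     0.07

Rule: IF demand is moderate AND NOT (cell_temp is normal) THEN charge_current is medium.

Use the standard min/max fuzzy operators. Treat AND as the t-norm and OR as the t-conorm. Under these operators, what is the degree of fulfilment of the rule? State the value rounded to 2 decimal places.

firing strength: moderate=0.07, ¬normal=1−0.07=0.93; AND[min(a, b)] → w = 0.07

0.07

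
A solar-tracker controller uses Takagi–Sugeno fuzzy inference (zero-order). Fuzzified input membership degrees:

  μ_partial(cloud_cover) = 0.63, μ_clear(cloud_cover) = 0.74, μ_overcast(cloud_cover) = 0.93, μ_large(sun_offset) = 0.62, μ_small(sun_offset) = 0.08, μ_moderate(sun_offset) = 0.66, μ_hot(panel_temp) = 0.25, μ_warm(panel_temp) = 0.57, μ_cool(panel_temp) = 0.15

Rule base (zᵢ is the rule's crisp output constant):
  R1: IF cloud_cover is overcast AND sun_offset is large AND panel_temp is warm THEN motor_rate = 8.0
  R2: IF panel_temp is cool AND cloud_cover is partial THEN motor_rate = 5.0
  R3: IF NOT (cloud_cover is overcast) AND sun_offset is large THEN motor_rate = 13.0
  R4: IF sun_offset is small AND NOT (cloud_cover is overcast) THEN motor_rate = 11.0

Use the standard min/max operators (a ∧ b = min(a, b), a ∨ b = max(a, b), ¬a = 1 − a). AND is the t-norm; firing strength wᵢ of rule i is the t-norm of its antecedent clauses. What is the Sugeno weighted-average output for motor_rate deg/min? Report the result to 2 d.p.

8.13

R1 (z=8.0): overcast=0.93, large=0.62, warm=0.57; AND[min(a, b)] → w = 0.57
R2 (z=5.0): cool=0.15, partial=0.63; AND[min(a, b)] → w = 0.15
R3 (z=13.0): ¬overcast=1−0.93=0.07, large=0.62; AND[min(a, b)] → w = 0.07
R4 (z=11.0): small=0.08, ¬overcast=1−0.93=0.07; AND[min(a, b)] → w = 0.07
Weighted average = (0.57·8.0 + 0.15·5.0 + 0.07·13.0 + 0.07·11.0) / (0.57 + 0.15 + 0.07 + 0.07)
  = 6.9900 / 0.8600 = 8.13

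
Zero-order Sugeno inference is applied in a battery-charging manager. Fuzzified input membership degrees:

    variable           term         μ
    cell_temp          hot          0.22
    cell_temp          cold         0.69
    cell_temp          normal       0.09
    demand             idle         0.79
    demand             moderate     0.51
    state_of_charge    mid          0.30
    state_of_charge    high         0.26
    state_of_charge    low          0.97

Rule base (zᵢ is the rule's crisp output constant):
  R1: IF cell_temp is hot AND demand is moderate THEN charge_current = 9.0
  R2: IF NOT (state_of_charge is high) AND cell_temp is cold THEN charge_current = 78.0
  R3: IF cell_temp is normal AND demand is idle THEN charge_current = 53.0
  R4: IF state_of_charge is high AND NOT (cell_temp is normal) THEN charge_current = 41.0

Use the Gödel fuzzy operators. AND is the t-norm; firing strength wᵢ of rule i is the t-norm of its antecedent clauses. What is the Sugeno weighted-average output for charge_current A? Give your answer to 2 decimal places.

56.53

R1 (z=9.0): hot=0.22, moderate=0.51; AND[min(a, b)] → w = 0.22
R2 (z=78.0): ¬high=1−0.26=0.74, cold=0.69; AND[min(a, b)] → w = 0.69
R3 (z=53.0): normal=0.09, idle=0.79; AND[min(a, b)] → w = 0.09
R4 (z=41.0): high=0.26, ¬normal=1−0.09=0.91; AND[min(a, b)] → w = 0.26
Weighted average = (0.22·9.0 + 0.69·78.0 + 0.09·53.0 + 0.26·41.0) / (0.22 + 0.69 + 0.09 + 0.26)
  = 71.2300 / 1.2600 = 56.53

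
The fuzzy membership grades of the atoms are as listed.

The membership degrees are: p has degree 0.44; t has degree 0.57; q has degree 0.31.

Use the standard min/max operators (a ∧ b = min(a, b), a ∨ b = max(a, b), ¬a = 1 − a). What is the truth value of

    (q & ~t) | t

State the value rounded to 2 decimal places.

0.57

~t = 1 − 0.57 = 0.43
q & ~t = min(a, b) on (0.31, 0.43) = 0.31
(q & ~t) | t = max(a, b) on (0.31, 0.57) = 0.57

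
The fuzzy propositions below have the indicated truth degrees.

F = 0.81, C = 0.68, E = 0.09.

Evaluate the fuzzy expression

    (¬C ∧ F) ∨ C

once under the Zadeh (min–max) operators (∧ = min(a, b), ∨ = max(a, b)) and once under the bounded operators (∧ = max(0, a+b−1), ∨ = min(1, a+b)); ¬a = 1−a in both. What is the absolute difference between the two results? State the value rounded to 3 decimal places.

0.130

Under Zadeh (min–max):
  ¬C = 1 − 0.68 = 0.32
  ¬C ∧ F = min(a, b) on (0.32, 0.81) = 0.32
  (¬C ∧ F) ∨ C = max(a, b) on (0.32, 0.68) = 0.68
  → value = 0.6800
Under bounded:
  ¬C = 1 − 0.68 = 0.32
  ¬C ∧ F = max(0, a+b−1) on (0.32, 0.81) = 0.13
  (¬C ∧ F) ∨ C = min(1, a+b) on (0.13, 0.68) = 0.81
  → value = 0.8100
|0.6800 − 0.8100| = 0.130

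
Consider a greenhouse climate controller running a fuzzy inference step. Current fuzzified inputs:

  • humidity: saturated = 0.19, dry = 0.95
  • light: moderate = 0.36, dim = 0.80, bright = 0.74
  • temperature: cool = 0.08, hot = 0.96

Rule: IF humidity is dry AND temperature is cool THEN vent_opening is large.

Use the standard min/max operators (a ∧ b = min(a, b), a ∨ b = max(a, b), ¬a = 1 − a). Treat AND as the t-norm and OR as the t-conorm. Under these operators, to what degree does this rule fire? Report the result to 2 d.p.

firing strength: dry=0.95, cool=0.08; AND[min(a, b)] → w = 0.08

0.08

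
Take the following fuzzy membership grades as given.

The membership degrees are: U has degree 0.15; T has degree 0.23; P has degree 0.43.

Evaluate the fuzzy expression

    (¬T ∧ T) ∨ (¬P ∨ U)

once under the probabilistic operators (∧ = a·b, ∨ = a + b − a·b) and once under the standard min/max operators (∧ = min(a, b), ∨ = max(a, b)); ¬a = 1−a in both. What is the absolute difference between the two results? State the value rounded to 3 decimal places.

0.129

Under probabilistic:
  ¬T = 1 − 0.2300 = 0.7700
  ¬T ∧ T = a·b on (0.7700, 0.2300) = 0.1771
  ¬P = 1 − 0.4300 = 0.5700
  ¬P ∨ U = a + b − a·b on (0.5700, 0.1500) = 0.6345
  (¬T ∧ T) ∨ (¬P ∨ U) = a + b − a·b on (0.1771, 0.6345) = 0.6992
  → value = 0.6992
Under standard min/max:
  ¬T = 1 − 0.23 = 0.77
  ¬T ∧ T = min(a, b) on (0.77, 0.23) = 0.23
  ¬P = 1 − 0.43 = 0.57
  ¬P ∨ U = max(a, b) on (0.57, 0.15) = 0.57
  (¬T ∧ T) ∨ (¬P ∨ U) = max(a, b) on (0.23, 0.57) = 0.57
  → value = 0.5700
|0.6992 − 0.5700| = 0.129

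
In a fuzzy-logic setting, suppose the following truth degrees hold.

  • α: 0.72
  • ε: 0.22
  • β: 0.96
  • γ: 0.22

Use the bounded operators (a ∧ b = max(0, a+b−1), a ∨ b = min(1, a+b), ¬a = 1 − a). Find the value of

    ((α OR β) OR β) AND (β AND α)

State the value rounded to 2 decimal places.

α OR β = min(1, a+b) on (0.72, 0.96) = 1.00
(α OR β) OR β = min(1, a+b) on (1.00, 0.96) = 1.00
β AND α = max(0, a+b−1) on (0.96, 0.72) = 0.68
((α OR β) OR β) AND (β AND α) = max(0, a+b−1) on (1.00, 0.68) = 0.68

0.68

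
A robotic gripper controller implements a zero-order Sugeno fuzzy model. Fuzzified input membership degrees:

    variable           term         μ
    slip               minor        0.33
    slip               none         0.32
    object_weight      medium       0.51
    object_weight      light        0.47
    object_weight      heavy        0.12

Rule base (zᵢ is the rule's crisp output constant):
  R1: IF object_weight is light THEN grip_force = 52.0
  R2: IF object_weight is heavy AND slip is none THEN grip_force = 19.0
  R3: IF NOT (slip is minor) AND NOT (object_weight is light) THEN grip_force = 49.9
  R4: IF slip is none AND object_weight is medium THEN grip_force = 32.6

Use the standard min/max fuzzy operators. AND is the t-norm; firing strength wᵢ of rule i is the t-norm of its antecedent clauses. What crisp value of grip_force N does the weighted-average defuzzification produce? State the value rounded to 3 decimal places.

R1 (z=52.0): light=0.47 → w = 0.47
R2 (z=19.0): heavy=0.12, none=0.32; AND[min(a, b)] → w = 0.12
R3 (z=49.9): ¬minor=1−0.33=0.67, ¬light=1−0.47=0.53; AND[min(a, b)] → w = 0.53
R4 (z=32.6): none=0.32, medium=0.51; AND[min(a, b)] → w = 0.32
Weighted average = (0.47·52.0 + 0.12·19.0 + 0.53·49.9 + 0.32·32.6) / (0.47 + 0.12 + 0.53 + 0.32)
  = 63.5990 / 1.4400 = 44.166

44.166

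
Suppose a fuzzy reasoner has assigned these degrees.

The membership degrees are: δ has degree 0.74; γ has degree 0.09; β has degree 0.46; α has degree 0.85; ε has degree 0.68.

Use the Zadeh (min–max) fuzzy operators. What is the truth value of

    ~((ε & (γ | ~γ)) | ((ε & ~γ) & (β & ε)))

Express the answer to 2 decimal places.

~γ = 1 − 0.09 = 0.91
γ | ~γ = max(a, b) on (0.09, 0.91) = 0.91
ε & (γ | ~γ) = min(a, b) on (0.68, 0.91) = 0.68
~γ = 1 − 0.09 = 0.91
ε & ~γ = min(a, b) on (0.68, 0.91) = 0.68
β & ε = min(a, b) on (0.46, 0.68) = 0.46
(ε & ~γ) & (β & ε) = min(a, b) on (0.68, 0.46) = 0.46
(ε & (γ | ~γ)) | ((ε & ~γ) & (β & ε)) = max(a, b) on (0.68, 0.46) = 0.68
~((ε & (γ | ~γ)) | ((ε & ~γ) & (β & ε))) = 1 − 0.68 = 0.32

0.32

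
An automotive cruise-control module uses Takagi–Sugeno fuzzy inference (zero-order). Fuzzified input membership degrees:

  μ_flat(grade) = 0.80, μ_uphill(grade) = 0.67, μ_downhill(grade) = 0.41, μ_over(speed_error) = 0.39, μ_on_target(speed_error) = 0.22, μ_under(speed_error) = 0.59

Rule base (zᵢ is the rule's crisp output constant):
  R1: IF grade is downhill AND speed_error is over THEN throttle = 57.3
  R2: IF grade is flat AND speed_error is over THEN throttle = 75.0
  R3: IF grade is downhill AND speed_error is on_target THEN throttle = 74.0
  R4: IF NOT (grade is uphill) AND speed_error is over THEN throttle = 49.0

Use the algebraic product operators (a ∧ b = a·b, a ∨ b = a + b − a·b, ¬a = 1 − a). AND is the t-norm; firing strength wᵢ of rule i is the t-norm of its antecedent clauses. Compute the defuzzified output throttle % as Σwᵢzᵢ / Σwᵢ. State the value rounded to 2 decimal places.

R1 (z=57.3): downhill=0.41, over=0.39; AND[a·b] → w = 0.1599
R2 (z=75.0): flat=0.80, over=0.39; AND[a·b] → w = 0.3120
R3 (z=74.0): downhill=0.41, on_target=0.22; AND[a·b] → w = 0.0902
R4 (z=49.0): ¬uphill=1−0.67=0.33, over=0.39; AND[a·b] → w = 0.1287
Weighted average = (0.1599·57.3 + 0.3120·75.0 + 0.0902·74.0 + 0.1287·49.0) / (0.1599 + 0.3120 + 0.0902 + 0.1287)
  = 45.5434 / 0.6908 = 65.93

65.93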